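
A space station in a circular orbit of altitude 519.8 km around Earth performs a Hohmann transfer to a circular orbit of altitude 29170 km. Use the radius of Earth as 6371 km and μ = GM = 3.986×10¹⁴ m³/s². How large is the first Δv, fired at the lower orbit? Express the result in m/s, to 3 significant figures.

r₁ = 6371 + 519.8 = 6890.8 km = 6.8908×10⁶ m.
r₂ = 6371 + 29170 = 35541 km = 3.5541×10⁷ m.
Transfer ellipse a_t = (r₁ + r₂)/2 = 2.122×10⁷ m.
At r₁: circular v_c1 = √(μ/r₁) = 7606 m/s; transfer-perigee v_p = √[μ(2/r₁ − 1/a_t)] = 9844 m/s.
Δv₁ = v_p − v_c1 = 2238 m/s.

Δv ≈ 2240 m/s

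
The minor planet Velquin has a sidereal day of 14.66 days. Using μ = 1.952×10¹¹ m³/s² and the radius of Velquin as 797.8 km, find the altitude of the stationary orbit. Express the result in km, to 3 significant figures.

T = 14.66 days = 1.267×10⁶ s.
A synchronous orbit has period T, so by Kepler's third law a = (μT²/4π²)^(1/3).
μT²/4π² = 1.952×10¹¹ × (1.267×10⁶)² / 39.48 = 7.933×10²¹ m³.
a = 1.994×10⁷ m = 19944 km.
Altitude h = a − R = 19944 − 797.8 = 19146 km.

h_sync ≈ 19100 km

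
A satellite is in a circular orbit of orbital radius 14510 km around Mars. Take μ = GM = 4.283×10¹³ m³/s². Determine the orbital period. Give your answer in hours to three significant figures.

r = 14510 km = 1.451×10⁷ m.
Kepler's third law: T = 2π√(r³/μ) = 2π√((1.451×10⁷)³ / 4.283×10¹³).
r³/μ = 7.133×10⁷ s², so T = 2π × 8.446×10³ = 5.306×10⁴ s.
Converting: 5.306×10⁴ s ÷ 3600 = 14.74 hours.

T ≈ 14.7 hours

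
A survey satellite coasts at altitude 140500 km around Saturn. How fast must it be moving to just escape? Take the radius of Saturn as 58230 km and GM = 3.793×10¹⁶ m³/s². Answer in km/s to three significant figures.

r = 58230 + 140500 = 198730 km = 1.9873×10⁸ m.
Escape speed v_esc = √(2μ/r) = √(2 × 3.793×10¹⁶ / 1.987×10⁸) = √(3.817×10⁸) = 19540 m/s.
= 19.54 km/s.

v_esc ≈ 19.5 km/s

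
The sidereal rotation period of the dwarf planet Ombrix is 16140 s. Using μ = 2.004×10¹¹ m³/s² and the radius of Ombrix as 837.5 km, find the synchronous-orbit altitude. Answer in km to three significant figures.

h_sync ≈ 260 km

A synchronous orbit has period T, so by Kepler's third law a = (μT²/4π²)^(1/3).
μT²/4π² = 2.004×10¹¹ × (1.614×10⁴)² / 39.48 = 1.322×10¹⁸ m³.
a = 1.098×10⁶ m = 1097.6 km.
Altitude h = a − R = 1097.6 − 837.5 = 260.11 km.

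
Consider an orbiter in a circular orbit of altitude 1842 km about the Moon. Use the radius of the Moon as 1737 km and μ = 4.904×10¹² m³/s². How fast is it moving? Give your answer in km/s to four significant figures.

r = 1737 + 1842 = 3579.0 km = 3.5790×10⁶ m.
For a circular orbit v = √(μ/r) = √(4.904×10¹² / 3.579×10⁶) = √(1.370×10⁶) = 1171 m/s.
That is 1.171 km/s.

v ≈ 1.171 km/s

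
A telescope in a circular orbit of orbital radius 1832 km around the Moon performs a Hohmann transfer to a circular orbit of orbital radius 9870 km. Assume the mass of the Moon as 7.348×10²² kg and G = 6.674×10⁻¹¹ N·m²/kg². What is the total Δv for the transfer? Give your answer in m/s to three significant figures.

μ = GM = 6.674×10⁻¹¹ × 7.348×10²² = 4.904×10¹² m³/s².
r₁ = 1832 km = 1.832×10⁶ m.
r₂ = 9870 km = 9.870×10⁶ m.
Transfer ellipse a_t = (r₁ + r₂)/2 = 5.851×10⁶ m.
At r₁: circular v_c1 = √(μ/r₁) = 1636 m/s; transfer-perilune v_p = √[μ(2/r₁ − 1/a_t)] = 2125 m/s.
Δv₁ = v_p − v_c1 = 488.9 m/s.
At r₂: circular v_c2 = √(μ/r₂) = 704.9 m/s; transfer-apolune v_a = √[μ(2/r₂ − 1/a_t)] = 394.4 m/s.
Δv₂ = v_c2 − v_a = 310.5 m/s.
Total Δv = Δv₁ + Δv₂ = 799.3 m/s.

Δv_total ≈ 799 m/s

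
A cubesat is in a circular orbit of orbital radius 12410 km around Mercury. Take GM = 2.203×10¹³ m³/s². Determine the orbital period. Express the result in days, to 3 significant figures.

T ≈ 0.677 days

r = 12410 km = 1.241×10⁷ m.
Kepler's third law: T = 2π√(r³/μ) = 2π√((1.241×10⁷)³ / 2.203×10¹³).
r³/μ = 8.676×10⁷ s², so T = 2π × 9.314×10³ = 5.852×10⁴ s.
Converting: 5.852×10⁴ s ÷ 86400 = 0.6774 days.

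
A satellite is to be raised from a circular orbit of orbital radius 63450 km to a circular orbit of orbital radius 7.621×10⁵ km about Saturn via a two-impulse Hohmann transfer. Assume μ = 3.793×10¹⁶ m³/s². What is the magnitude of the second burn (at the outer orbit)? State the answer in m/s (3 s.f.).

r₁ = 63450 km = 6.345×10⁷ m.
r₂ = 7.621×10⁵ km = 7.621×10⁸ m.
Transfer ellipse a_t = (r₁ + r₂)/2 = 4.128×10⁸ m.
At r₁: circular v_c1 = √(μ/r₁) = 24450 m/s; transfer-perikrone v_p = √[μ(2/r₁ − 1/a_t)] = 33220 m/s.
At r₂: circular v_c2 = √(μ/r₂) = 7055 m/s; transfer-apokrone v_a = √[μ(2/r₂ − 1/a_t)] = 2766 m/s.
Δv₂ = v_c2 − v_a = 4289 m/s.

Δv ≈ 4290 m/s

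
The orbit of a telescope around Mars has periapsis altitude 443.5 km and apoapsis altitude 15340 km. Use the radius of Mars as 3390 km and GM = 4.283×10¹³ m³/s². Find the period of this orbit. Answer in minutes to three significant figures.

r_p = 3390 + 443.5 = 3833.5 km = 3.8335×10⁶ m.
r_a = 3390 + 15340 = 18730 km = 1.8730×10⁷ m.
Semi-major axis a = (r_p + r_a)/2 = (3833.5 + 18730)/2 = 11282 km = 1.128×10⁷ m.
By Kepler's third law T = 2π√(a³/μ) = 2π × 5.790×10³ = 3.638×10⁴ s.
= 606.3 minutes.

T ≈ 606 minutes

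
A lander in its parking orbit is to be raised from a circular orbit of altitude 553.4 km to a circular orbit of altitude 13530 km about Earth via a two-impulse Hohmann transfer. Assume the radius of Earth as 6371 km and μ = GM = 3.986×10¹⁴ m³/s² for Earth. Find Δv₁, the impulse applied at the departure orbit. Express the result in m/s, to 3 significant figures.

Δv ≈ 1650 m/s

r₁ = 6371 + 553.4 = 6924.4 km = 6.9244×10⁶ m.
r₂ = 6371 + 13530 = 19901 km = 1.9901×10⁷ m.
Transfer ellipse a_t = (r₁ + r₂)/2 = 1.341×10⁷ m.
At r₁: circular v_c1 = √(μ/r₁) = 7587 m/s; transfer-perigee v_p = √[μ(2/r₁ − 1/a_t)] = 9242 m/s.
Δv₁ = v_p − v_c1 = 1655 m/s.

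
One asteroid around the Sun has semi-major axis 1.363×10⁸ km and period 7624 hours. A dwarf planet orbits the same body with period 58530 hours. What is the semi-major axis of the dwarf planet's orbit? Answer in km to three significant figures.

a₂ ≈ 5.30×10⁸ km

Kepler's third law: a³ ∝ T², so a₂ = a₁ (T₂/T₁)^(2/3).
T₂/T₁ = 7.677, (T₂/T₁)^(2/3) = 3.892.
a₂ = 1.363×10⁸ × 3.892 = 5.304×10⁸ km.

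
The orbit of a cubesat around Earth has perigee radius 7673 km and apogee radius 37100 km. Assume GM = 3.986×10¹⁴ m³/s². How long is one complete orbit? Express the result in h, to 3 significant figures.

Semi-major axis a = (r_p + r_a)/2 = (7673.0 + 37100)/2 = 22386 km = 2.239×10⁷ m.
By Kepler's third law T = 2π√(a³/μ) = 2π × 5.305×10³ = 3.333×10⁴ s.
= 9.260 h.

T ≈ 9.26 h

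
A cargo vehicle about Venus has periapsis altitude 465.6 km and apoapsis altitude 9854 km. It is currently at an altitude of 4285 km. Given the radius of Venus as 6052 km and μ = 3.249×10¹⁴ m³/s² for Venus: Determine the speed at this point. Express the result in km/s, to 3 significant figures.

v ≈ 5.82 km/s

r_p = 6052 + 465.6 = 6517.6 km = 6.5176×10⁶ m.
r_a = 6052 + 9854 = 15906 km = 1.5906×10⁷ m.
r = 6052 + 4285 = 10337 km = 1.034×10⁷ m.
Semi-major axis a = (r_p + r_a)/2 = 11212 km = 1.121×10⁷ m.
Vis-viva: v² = μ(2/r − 1/a) = 3.249×10¹⁴ × (1.935×10⁻⁷ − 8.919×10⁻⁸) = 3.388×10⁷ m²/s².
v = 5821 m/s = 5.821 km/s.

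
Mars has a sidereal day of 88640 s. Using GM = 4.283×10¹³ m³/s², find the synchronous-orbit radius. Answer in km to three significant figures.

r_sync ≈ 20400 km

A synchronous orbit has period T, so by Kepler's third law a = (μT²/4π²)^(1/3).
μT²/4π² = 4.283×10¹³ × (8.864×10⁴)² / 39.48 = 8.524×10²¹ m³.
a = 2.043×10⁷ m = 20428 km.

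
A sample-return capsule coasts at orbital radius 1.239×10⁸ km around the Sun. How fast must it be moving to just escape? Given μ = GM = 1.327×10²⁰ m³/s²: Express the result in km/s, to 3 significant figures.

r = 1.239×10⁸ km = 1.239×10¹¹ m.
Escape speed v_esc = √(2μ/r) = √(2 × 1.327×10²⁰ / 1.239×10¹¹) = √(2.142×10⁹) = 46280 m/s.
= 46.28 km/s.

v_esc ≈ 46.3 km/s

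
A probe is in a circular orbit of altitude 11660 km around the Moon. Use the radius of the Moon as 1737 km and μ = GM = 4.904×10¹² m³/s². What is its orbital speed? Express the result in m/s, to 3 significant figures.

r = 1737 + 11660 = 13397 km = 1.3397×10⁷ m.
For a circular orbit v = √(μ/r) = √(4.904×10¹² / 1.340×10⁷) = √(3.661×10⁵) = 605.0 m/s.

v ≈ 605 m/s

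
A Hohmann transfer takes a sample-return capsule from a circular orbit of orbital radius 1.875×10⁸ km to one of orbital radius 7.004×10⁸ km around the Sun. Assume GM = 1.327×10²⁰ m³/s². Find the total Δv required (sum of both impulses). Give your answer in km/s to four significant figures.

Δv_total ≈ 11.63 km/s

r₁ = 1.875×10⁸ km = 1.875×10¹¹ m.
r₂ = 7.004×10⁸ km = 7.004×10¹¹ m.
Transfer ellipse a_t = (r₁ + r₂)/2 = 4.440×10¹¹ m.
At r₁: circular v_c1 = √(μ/r₁) = 26600 m/s; transfer-perihelion v_p = √[μ(2/r₁ − 1/a_t)] = 33410 m/s.
Δv₁ = v_p − v_c1 = 6812 m/s.
At r₂: circular v_c2 = √(μ/r₂) = 13760 m/s; transfer-aphelion v_a = √[μ(2/r₂ − 1/a_t)] = 8945 m/s.
Δv₂ = v_c2 − v_a = 4819 m/s.
Total Δv = Δv₁ + Δv₂ = 11630 m/s = 11.63 km/s.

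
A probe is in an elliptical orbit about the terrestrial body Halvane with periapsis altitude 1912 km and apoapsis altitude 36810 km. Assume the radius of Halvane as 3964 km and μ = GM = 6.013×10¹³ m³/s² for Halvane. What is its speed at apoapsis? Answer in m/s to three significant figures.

v ≈ 610 m/s

r_p = 3964 + 1912 = 5876.0 km = 5.8760×10⁶ m.
r_a = 3964 + 36810 = 40774 km = 4.0774×10⁷ m.
Semi-major axis a = (r_p + r_a)/2 = 23325 km = 2.332×10⁷ m.
Vis-viva: v² = μ(2/r − 1/a) = 6.013×10¹³ × (4.905×10⁻⁸ − 4.287×10⁻⁸) = 3.715×10⁵ m²/s².
v = 609.5 m/s.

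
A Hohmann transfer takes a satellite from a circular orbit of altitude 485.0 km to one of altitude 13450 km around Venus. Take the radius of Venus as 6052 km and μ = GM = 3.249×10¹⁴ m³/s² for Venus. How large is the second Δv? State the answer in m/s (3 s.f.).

r₁ = 6052 + 485.0 = 6537.0 km = 6.5370×10⁶ m.
r₂ = 6052 + 13450 = 19502 km = 1.9502×10⁷ m.
Transfer ellipse a_t = (r₁ + r₂)/2 = 1.302×10⁷ m.
At r₁: circular v_c1 = √(μ/r₁) = 7050 m/s; transfer-periapsis v_p = √[μ(2/r₁ − 1/a_t)] = 8628 m/s.
At r₂: circular v_c2 = √(μ/r₂) = 4082 m/s; transfer-apoapsis v_a = √[μ(2/r₂ − 1/a_t)] = 2892 m/s.
Δv₂ = v_c2 − v_a = 1189 m/s.

Δv ≈ 1190 m/s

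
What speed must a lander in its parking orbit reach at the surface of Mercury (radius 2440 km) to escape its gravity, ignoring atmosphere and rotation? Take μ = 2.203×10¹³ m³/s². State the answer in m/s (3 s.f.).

v_esc ≈ 4250 m/s

r = R = 2.440×10⁶ m.
Escape speed v_esc = √(2μ/r) = √(2 × 2.203×10¹³ / 2.440×10⁶) = √(1.806×10⁷) = 4249 m/s.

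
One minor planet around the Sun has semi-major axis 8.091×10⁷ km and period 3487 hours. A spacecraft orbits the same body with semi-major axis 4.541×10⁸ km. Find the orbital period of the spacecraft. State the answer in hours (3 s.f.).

Kepler's third law: T² ∝ a³, so T₂ = T₁ (a₂/a₁)^(3/2).
a₂/a₁ = 5.612, (a₂/a₁)^(3/2) = 13.30.
T₂ = 3487 × 13.30 = 46360 hours.

T₂ ≈ 46400 hours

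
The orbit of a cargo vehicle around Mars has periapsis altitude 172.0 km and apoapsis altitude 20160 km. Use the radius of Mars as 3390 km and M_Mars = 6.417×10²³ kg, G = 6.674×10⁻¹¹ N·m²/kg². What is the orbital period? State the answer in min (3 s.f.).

μ = GM = 6.674×10⁻¹¹ × 6.417×10²³ = 4.283×10¹³ m³/s².
r_p = 3390 + 172.0 = 3562.0 km = 3.5620×10⁶ m.
r_a = 3390 + 20160 = 23550 km = 2.3550×10⁷ m.
Semi-major axis a = (r_p + r_a)/2 = (3562.0 + 23550)/2 = 13556 km = 1.356×10⁷ m.
By Kepler's third law T = 2π√(a³/μ) = 2π × 7.627×10³ = 4.792×10⁴ s.
= 798.7 min.

T ≈ 799 min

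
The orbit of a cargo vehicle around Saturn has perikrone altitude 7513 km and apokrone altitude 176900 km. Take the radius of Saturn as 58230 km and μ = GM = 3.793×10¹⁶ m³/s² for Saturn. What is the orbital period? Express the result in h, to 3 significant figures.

r_p = 58230 + 7513 = 65743 km = 6.5743×10⁷ m.
r_a = 58230 + 176900 = 235130 km = 2.3513×10⁸ m.
Semi-major axis a = (r_p + r_a)/2 = (65743 + 2.3513×10⁵)/2 = 1.5044×10⁵ km = 1.504×10⁸ m.
By Kepler's third law T = 2π√(a³/μ) = 2π × 9.474×10³ = 5.953×10⁴ s.
= 16.54 h.

T ≈ 16.5 h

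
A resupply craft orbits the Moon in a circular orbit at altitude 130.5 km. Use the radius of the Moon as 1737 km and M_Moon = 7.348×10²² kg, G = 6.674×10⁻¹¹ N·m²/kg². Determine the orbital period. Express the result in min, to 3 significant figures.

T ≈ 121 min

μ = GM = 6.674×10⁻¹¹ × 7.348×10²² = 4.904×10¹² m³/s².
r = 1737 + 130.5 = 1867.5 km = 1.8675×10⁶ m.
Kepler's third law: T = 2π√(r³/μ) = 2π√((1.868×10⁶)³ / 4.904×10¹²).
r³/μ = 1.328×10⁶ s², so T = 2π × 1.152×10³ = 7.241×10³ s.
Converting: 7.241×10³ s ÷ 60.00 = 120.7 min.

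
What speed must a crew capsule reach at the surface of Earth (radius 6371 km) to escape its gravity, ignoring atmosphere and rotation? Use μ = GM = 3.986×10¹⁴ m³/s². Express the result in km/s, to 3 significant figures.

v_esc ≈ 11.2 km/s

r = R = 6.371×10⁶ m.
Escape speed v_esc = √(2μ/r) = √(2 × 3.986×10¹⁴ / 6.371×10⁶) = √(1.251×10⁸) = 11190 m/s.
= 11.19 km/s.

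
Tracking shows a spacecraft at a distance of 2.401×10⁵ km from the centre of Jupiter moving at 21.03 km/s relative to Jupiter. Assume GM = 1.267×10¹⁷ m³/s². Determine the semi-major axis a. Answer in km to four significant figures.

r = 2.401×10⁸ m.
Specific orbital energy ε = v²/2 − μ/r = (21030)²/2 − 1.267×10¹⁷/2.401×10⁸ = -3.066×10⁸ J/kg.
Since ε = −μ/(2a), a = −μ/(2ε) = 2.066×10⁸ m = 2.0664×10⁵ km.

a ≈ 2.066×10⁵ km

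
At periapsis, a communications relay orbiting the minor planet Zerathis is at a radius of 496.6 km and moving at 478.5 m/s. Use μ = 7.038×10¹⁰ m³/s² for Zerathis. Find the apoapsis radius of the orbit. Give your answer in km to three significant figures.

apoapsis radius ≈ 2090 km

r_p = 4.966×10⁵ m.
Specific energy ε = v²/2 − μ/r = -2.724×10⁴ J/kg, so a = −μ/(2ε) = 1.292×10⁶ m.
The apsides satisfy r_p + r_a = 2a, so the apoapsis radius is 2a − r_p = 2.087×10⁶ m = 2086.9 km.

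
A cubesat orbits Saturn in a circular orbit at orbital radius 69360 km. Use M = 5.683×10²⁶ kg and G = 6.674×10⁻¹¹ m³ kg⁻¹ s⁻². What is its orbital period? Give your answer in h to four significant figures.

T ≈ 5.177 h

μ = GM = 6.674×10⁻¹¹ × 5.683×10²⁶ = 3.793×10¹⁶ m³/s².
r = 69360 km = 6.936×10⁷ m.
Kepler's third law: T = 2π√(r³/μ) = 2π√((6.936×10⁷)³ / 3.793×10¹⁶).
r³/μ = 8.798×10⁶ s², so T = 2π × 2.966×10³ = 1.864×10⁴ s.
Converting: 1.864×10⁴ s ÷ 3600 = 5.177 h.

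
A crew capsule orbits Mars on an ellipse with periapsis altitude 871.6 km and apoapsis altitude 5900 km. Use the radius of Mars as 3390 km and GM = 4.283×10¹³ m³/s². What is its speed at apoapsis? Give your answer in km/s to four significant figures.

r_p = 3390 + 871.6 = 4261.6 km = 4.2616×10⁶ m.
r_a = 3390 + 5900 = 9290.0 km = 9.2900×10⁶ m.
Semi-major axis a = (r_p + r_a)/2 = 6775.8 km = 6.776×10⁶ m.
Vis-viva: v² = μ(2/r − 1/a) = 4.283×10¹³ × (2.153×10⁻⁷ − 1.476×10⁻⁷) = 2.900×10⁶ m²/s².
v = 1703 m/s = 1.703 km/s.

v ≈ 1.703 km/s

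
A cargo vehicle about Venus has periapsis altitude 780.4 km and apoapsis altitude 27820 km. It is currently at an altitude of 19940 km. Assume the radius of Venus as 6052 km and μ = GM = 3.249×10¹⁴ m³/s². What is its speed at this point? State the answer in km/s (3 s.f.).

r_p = 6052 + 780.4 = 6832.4 km = 6.8324×10⁶ m.
r_a = 6052 + 27820 = 33872 km = 3.3872×10⁷ m.
r = 6052 + 19940 = 25992 km = 2.599×10⁷ m.
Semi-major axis a = (r_p + r_a)/2 = 20352 km = 2.035×10⁷ m.
Vis-viva: v² = μ(2/r − 1/a) = 3.249×10¹⁴ × (7.695×10⁻⁸ − 4.913×10⁻⁸) = 9.036×10⁶ m²/s².
v = 3006 m/s = 3.006 km/s.

v ≈ 3.01 km/s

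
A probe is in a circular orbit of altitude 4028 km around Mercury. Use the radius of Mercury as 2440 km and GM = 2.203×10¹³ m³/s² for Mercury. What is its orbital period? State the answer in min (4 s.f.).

T ≈ 367.0 min

r = 2440 + 4028 = 6468.0 km = 6.4680×10⁶ m.
Kepler's third law: T = 2π√(r³/μ) = 2π√((6.468×10⁶)³ / 2.203×10¹³).
r³/μ = 1.228×10⁷ s², so T = 2π × 3.505×10³ = 2.202×10⁴ s.
Converting: 2.202×10⁴ s ÷ 60.00 = 367.0 min.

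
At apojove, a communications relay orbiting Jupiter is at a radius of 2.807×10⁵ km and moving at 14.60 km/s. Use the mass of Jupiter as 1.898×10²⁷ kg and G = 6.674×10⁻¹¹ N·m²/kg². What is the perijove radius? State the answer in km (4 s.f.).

μ = GM = 6.674×10⁻¹¹ × 1.898×10²⁷ = 1.267×10¹⁷ m³/s².
r_a = 2.807×10⁸ m.
Specific energy ε = v²/2 − μ/r = -3.447×10⁸ J/kg, so a = −μ/(2ε) = 1.837×10⁸ m.
The apsides satisfy r_p + r_a = 2a, so the perijove radius is 2a − r_a = 8.679×10⁷ m = 86793 km.

perijove radius ≈ 86790 km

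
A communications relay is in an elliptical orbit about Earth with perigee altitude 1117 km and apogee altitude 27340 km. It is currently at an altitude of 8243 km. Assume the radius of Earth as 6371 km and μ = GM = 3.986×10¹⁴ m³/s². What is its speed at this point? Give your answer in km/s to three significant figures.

v ≈ 5.93 km/s

r_p = 6371 + 1117 = 7488.0 km = 7.4880×10⁶ m.
r_a = 6371 + 27340 = 33711 km = 3.3711×10⁷ m.
r = 6371 + 8243 = 14614 km = 1.461×10⁷ m.
Semi-major axis a = (r_p + r_a)/2 = 20600 km = 2.060×10⁷ m.
Vis-viva: v² = μ(2/r − 1/a) = 3.986×10¹⁴ × (1.369×10⁻⁷ − 4.854×10⁻⁸) = 3.520×10⁷ m²/s².
v = 5933 m/s = 5.933 km/s.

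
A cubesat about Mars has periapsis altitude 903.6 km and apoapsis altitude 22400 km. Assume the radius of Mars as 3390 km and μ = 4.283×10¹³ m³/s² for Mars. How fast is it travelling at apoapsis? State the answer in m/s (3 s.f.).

r_p = 3390 + 903.6 = 4293.6 km = 4.2936×10⁶ m.
r_a = 3390 + 22400 = 25790 km = 2.5790×10⁷ m.
Semi-major axis a = (r_p + r_a)/2 = 15042 km = 1.504×10⁷ m.
Vis-viva: v² = μ(2/r − 1/a) = 4.283×10¹³ × (7.755×10⁻⁸ − 6.648×10⁻⁸) = 4.740×10⁵ m²/s².
v = 688.5 m/s.

v ≈ 689 m/s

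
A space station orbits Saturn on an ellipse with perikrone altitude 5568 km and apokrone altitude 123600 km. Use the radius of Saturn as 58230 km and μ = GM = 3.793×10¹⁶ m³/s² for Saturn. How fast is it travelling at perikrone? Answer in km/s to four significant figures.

v ≈ 29.67 km/s

r_p = 58230 + 5568 = 63798 km = 6.3798×10⁷ m.
r_a = 58230 + 123600 = 181830 km = 1.8183×10⁸ m.
Semi-major axis a = (r_p + r_a)/2 = 1.2281×10⁵ km = 1.228×10⁸ m.
Vis-viva: v² = μ(2/r − 1/a) = 3.793×10¹⁶ × (3.135×10⁻⁸ − 8.142×10⁻⁹) = 8.802×10⁸ m²/s².
v = 29670 m/s = 29.67 km/s.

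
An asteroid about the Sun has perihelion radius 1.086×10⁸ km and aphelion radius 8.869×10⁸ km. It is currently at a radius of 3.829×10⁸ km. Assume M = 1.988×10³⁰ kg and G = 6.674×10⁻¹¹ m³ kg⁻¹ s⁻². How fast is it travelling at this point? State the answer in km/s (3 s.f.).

v ≈ 20.7 km/s

μ = GM = 6.674×10⁻¹¹ × 1.988×10³⁰ = 1.327×10²⁰ m³/s².
Semi-major axis a = (r_p + r_a)/2 = 4.9775×10⁸ km = 4.978×10¹¹ m.
Vis-viva: v² = μ(2/r − 1/a) = 1.327×10²⁰ × (5.223×10⁻¹² − 2.009×10⁻¹²) = 4.265×10⁸ m²/s².
v = 20650 m/s = 20.65 km/s.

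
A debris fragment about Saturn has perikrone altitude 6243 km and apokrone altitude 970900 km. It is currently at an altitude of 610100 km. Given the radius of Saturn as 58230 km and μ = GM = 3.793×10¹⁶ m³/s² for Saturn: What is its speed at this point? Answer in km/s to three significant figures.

v ≈ 6.64 km/s

r_p = 58230 + 6243 = 64473 km = 6.4473×10⁷ m.
r_a = 58230 + 970900 = 1029100 km = 1.0291×10⁹ m.
r = 58230 + 610100 = 6.6833×10⁵ km = 6.683×10⁸ m.
Semi-major axis a = (r_p + r_a)/2 = 5.4680×10⁵ km = 5.468×10⁸ m.
Vis-viva: v² = μ(2/r − 1/a) = 3.793×10¹⁶ × (2.993×10⁻⁹ − 1.829×10⁻⁹) = 4.414×10⁷ m²/s².
v = 6644 m/s = 6.644 km/s.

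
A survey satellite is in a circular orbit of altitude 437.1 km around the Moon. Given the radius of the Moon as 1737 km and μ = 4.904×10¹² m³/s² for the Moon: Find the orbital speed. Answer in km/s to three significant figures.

r = 1737 + 437.1 = 2174.1 km = 2.1741×10⁶ m.
For a circular orbit v = √(μ/r) = √(4.904×10¹² / 2.174×10⁶) = √(2.256×10⁶) = 1502 m/s.
That is 1.502 km/s.

v ≈ 1.50 km/s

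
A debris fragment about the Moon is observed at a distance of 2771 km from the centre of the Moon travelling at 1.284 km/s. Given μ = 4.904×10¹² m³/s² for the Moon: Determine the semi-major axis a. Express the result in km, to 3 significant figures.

r = 2.771×10⁶ m.
Vis-viva rearranged: 1/a = 2/r − v²/μ = 7.218×10⁻⁷ − 3.362×10⁻⁷ = 3.856×10⁻⁷ m⁻¹.
a = 2.594×10⁶ m = 2593.5 km.

a ≈ 2590 km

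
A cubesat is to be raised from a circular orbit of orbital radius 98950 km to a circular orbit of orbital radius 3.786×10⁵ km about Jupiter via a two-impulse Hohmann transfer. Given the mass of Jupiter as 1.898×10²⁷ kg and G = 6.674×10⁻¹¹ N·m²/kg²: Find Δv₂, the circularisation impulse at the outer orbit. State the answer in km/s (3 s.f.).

Δv ≈ 6.52 km/s

μ = GM = 6.674×10⁻¹¹ × 1.898×10²⁷ = 1.267×10¹⁷ m³/s².
r₁ = 98950 km = 9.895×10⁷ m.
r₂ = 3.786×10⁵ km = 3.786×10⁸ m.
Transfer ellipse a_t = (r₁ + r₂)/2 = 2.388×10⁸ m.
At r₁: circular v_c1 = √(μ/r₁) = 35780 m/s; transfer-perijove v_p = √[μ(2/r₁ − 1/a_t)] = 45050 m/s.
At r₂: circular v_c2 = √(μ/r₂) = 18290 m/s; transfer-apojove v_a = √[μ(2/r₂ − 1/a_t)] = 11780 m/s.
Δv₂ = v_c2 − v_a = 6516 m/s.
= 6.516 km/s.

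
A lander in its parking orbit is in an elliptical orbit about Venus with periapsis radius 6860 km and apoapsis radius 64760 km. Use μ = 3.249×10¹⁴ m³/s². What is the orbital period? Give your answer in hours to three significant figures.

T ≈ 20.7 hours

Semi-major axis a = (r_p + r_a)/2 = (6860.0 + 64760)/2 = 35810 km = 3.581×10⁷ m.
By Kepler's third law T = 2π√(a³/μ) = 2π × 1.189×10⁴ = 7.470×10⁴ s.
= 20.75 hours.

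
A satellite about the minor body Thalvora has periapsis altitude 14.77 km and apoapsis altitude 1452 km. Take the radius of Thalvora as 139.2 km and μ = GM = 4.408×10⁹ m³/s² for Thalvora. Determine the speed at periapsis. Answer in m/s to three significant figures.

r_p = 139.2 + 14.77 = 153.97 km = 1.5397×10⁵ m.
r_a = 139.2 + 1452 = 1591.2 km = 1.5912×10⁶ m.
Semi-major axis a = (r_p + r_a)/2 = 872.59 km = 8.726×10⁵ m.
Vis-viva: v² = μ(2/r − 1/a) = 4.408×10⁹ × (1.299×10⁻⁵ − 1.146×10⁻⁶) = 5.221×10⁴ m²/s².
v = 228.5 m/s.

v ≈ 228 m/s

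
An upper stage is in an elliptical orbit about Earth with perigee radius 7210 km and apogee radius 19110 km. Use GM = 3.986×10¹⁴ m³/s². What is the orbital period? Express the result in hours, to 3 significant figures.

T ≈ 4.17 hours

Semi-major axis a = (r_p + r_a)/2 = (7210.0 + 19110)/2 = 13160 km = 1.316×10⁷ m.
By Kepler's third law T = 2π√(a³/μ) = 2π × 2.391×10³ = 1.502×10⁴ s.
= 4.173 hours.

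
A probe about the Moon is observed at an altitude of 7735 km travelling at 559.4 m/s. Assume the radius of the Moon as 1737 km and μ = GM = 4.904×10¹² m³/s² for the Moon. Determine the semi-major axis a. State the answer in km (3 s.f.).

a ≈ 6790 km

r = 1737 + 7735 = 9472.0 km = 9.472×10⁶ m.
Vis-viva rearranged: 1/a = 2/r − v²/μ = 2.111×10⁻⁷ − 6.381×10⁻⁸ = 1.473×10⁻⁷ m⁻¹.
a = 6.787×10⁶ m = 6787.1 km.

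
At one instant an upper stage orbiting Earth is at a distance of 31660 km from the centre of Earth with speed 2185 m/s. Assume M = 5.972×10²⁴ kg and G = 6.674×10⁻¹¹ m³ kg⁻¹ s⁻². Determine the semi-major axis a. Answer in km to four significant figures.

a ≈ 19530 km

μ = GM = 6.674×10⁻¹¹ × 5.972×10²⁴ = 3.986×10¹⁴ m³/s².
r = 3.166×10⁷ m.
Vis-viva rearranged: 1/a = 2/r − v²/μ = 6.317×10⁻⁸ − 1.198×10⁻⁸ = 5.119×10⁻⁸ m⁻¹.
a = 1.953×10⁷ m = 19534 km.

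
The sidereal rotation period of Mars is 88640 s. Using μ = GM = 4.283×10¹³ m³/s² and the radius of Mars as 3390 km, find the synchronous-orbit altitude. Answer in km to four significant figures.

h_sync ≈ 17040 km

A synchronous orbit has period T, so by Kepler's third law a = (μT²/4π²)^(1/3).
μT²/4π² = 4.283×10¹³ × (8.864×10⁴)² / 39.48 = 8.524×10²¹ m³.
a = 2.043×10⁷ m = 20428 km.
Altitude h = a − R = 20428 − 3390 = 17038 km.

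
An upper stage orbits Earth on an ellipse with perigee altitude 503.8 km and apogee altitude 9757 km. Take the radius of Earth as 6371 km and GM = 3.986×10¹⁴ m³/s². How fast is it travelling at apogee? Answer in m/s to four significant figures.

v ≈ 3844 m/s

r_p = 6371 + 503.8 = 6874.8 km = 6.8748×10⁶ m.
r_a = 6371 + 9757 = 16128 km = 1.6128×10⁷ m.
Semi-major axis a = (r_p + r_a)/2 = 11501 km = 1.150×10⁷ m.
Vis-viva: v² = μ(2/r − 1/a) = 3.986×10¹⁴ × (1.240×10⁻⁷ − 8.695×10⁻⁸) = 1.477×10⁷ m²/s².
v = 3844 m/s.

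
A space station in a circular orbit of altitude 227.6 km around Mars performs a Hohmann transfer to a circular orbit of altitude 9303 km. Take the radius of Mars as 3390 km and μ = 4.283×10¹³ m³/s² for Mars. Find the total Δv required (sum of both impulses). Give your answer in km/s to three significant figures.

r₁ = 3390 + 227.6 = 3617.6 km = 3.6176×10⁶ m.
r₂ = 3390 + 9303 = 12693 km = 1.2693×10⁷ m.
Transfer ellipse a_t = (r₁ + r₂)/2 = 8.155×10⁶ m.
At r₁: circular v_c1 = √(μ/r₁) = 3441 m/s; transfer-periapsis v_p = √[μ(2/r₁ − 1/a_t)] = 4293 m/s.
Δv₁ = v_p − v_c1 = 851.8 m/s.
At r₂: circular v_c2 = √(μ/r₂) = 1837 m/s; transfer-apoapsis v_a = √[μ(2/r₂ − 1/a_t)] = 1223 m/s.
Δv₂ = v_c2 − v_a = 613.5 m/s.
Total Δv = Δv₁ + Δv₂ = 1465 m/s = 1.465 km/s.

Δv_total ≈ 1.47 km/s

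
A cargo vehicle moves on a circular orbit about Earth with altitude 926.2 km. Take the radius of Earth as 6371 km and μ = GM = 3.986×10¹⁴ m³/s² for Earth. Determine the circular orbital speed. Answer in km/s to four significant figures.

r = 6371 + 926.2 = 7297.2 km = 7.2972×10⁶ m.
For a circular orbit v = √(μ/r) = √(3.986×10¹⁴ / 7.297×10⁶) = √(5.462×10⁷) = 7391 m/s.
That is 7.391 km/s.

v ≈ 7.391 km/s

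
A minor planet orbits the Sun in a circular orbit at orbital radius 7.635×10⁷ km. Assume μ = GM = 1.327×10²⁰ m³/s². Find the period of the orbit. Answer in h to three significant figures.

T ≈ 3200 h

r = 7.635×10⁷ km = 7.635×10¹⁰ m.
Kepler's third law: T = 2π√(r³/μ) = 2π√((7.635×10¹⁰)³ / 1.327×10²⁰).
r³/μ = 3.354×10¹² s², so T = 2π × 1.831×10⁶ = 1.151×10⁷ s.
Converting: 1.151×10⁷ s ÷ 3600 = 3196 h.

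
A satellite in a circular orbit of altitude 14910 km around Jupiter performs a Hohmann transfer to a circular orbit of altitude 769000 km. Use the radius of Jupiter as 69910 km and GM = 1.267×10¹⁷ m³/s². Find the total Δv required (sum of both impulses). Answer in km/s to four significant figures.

r₁ = 69910 + 14910 = 84820 km = 8.4820×10⁷ m.
r₂ = 69910 + 769000 = 838910 km = 8.3891×10⁸ m.
Transfer ellipse a_t = (r₁ + r₂)/2 = 4.619×10⁸ m.
At r₁: circular v_c1 = √(μ/r₁) = 38650 m/s; transfer-perijove v_p = √[μ(2/r₁ − 1/a_t)] = 52090 m/s.
Δv₁ = v_p − v_c1 = 13440 m/s.
At r₂: circular v_c2 = √(μ/r₂) = 12290 m/s; transfer-apojove v_a = √[μ(2/r₂ − 1/a_t)] = 5267 m/s.
Δv₂ = v_c2 − v_a = 7023 m/s.
Total Δv = Δv₁ + Δv₂ = 20460 m/s = 20.46 km/s.

Δv_total ≈ 20.46 km/s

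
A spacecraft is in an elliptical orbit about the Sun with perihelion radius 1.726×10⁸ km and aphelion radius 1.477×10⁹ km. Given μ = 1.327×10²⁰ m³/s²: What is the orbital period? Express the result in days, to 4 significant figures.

T ≈ 4729 days

Semi-major axis a = (r_p + r_a)/2 = (1.7260×10⁸ + 1.4770×10⁹)/2 = 8.2480×10⁸ km = 8.248×10¹¹ m.
By Kepler's third law T = 2π√(a³/μ) = 2π × 6.503×10⁷ = 4.086×10⁸ s.
= 4729 days.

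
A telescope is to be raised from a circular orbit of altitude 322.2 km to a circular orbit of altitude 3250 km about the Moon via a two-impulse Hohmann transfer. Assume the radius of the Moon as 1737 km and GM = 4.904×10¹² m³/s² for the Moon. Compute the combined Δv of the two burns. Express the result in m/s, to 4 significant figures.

r₁ = 1737 + 322.2 = 2059.2 km = 2.0592×10⁶ m.
r₂ = 1737 + 3250 = 4987.0 km = 4.9870×10⁶ m.
Transfer ellipse a_t = (r₁ + r₂)/2 = 3.523×10⁶ m.
At r₁: circular v_c1 = √(μ/r₁) = 1543 m/s; transfer-perilune v_p = √[μ(2/r₁ − 1/a_t)] = 1836 m/s.
Δv₁ = v_p − v_c1 = 292.8 m/s.
At r₂: circular v_c2 = √(μ/r₂) = 991.6 m/s; transfer-apolune v_a = √[μ(2/r₂ − 1/a_t)] = 758.1 m/s.
Δv₂ = v_c2 − v_a = 233.5 m/s.
Total Δv = Δv₁ + Δv₂ = 526.3 m/s.

Δv_total ≈ 526.3 m/s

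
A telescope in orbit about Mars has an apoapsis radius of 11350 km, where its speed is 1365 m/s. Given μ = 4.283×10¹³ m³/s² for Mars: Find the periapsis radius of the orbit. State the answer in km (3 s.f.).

r_a = 1.135×10⁷ m.
Specific energy ε = v²/2 − μ/r = -2.842×10⁶ J/kg, so a = −μ/(2ε) = 7.535×10⁶ m.
The apsides satisfy r_p + r_a = 2a, so the periapsis radius is 2a − r_a = 3.721×10⁶ m = 3720.6 km.

periapsis radius ≈ 3720 km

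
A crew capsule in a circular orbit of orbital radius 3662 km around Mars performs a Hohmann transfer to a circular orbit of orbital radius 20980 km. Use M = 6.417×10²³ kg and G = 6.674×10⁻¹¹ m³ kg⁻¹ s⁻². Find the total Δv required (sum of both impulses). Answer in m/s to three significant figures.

Δv_total ≈ 1690 m/s

μ = GM = 6.674×10⁻¹¹ × 6.417×10²³ = 4.283×10¹³ m³/s².
r₁ = 3662 km = 3.662×10⁶ m.
r₂ = 20980 km = 2.098×10⁷ m.
Transfer ellipse a_t = (r₁ + r₂)/2 = 1.232×10⁷ m.
At r₁: circular v_c1 = √(μ/r₁) = 3420 m/s; transfer-periapsis v_p = √[μ(2/r₁ − 1/a_t)] = 4463 m/s.
Δv₁ = v_p − v_c1 = 1043 m/s.
At r₂: circular v_c2 = √(μ/r₂) = 1429 m/s; transfer-apoapsis v_a = √[μ(2/r₂ − 1/a_t)] = 778.9 m/s.
Δv₂ = v_c2 − v_a = 649.8 m/s.
Total Δv = Δv₁ + Δv₂ = 1693 m/s.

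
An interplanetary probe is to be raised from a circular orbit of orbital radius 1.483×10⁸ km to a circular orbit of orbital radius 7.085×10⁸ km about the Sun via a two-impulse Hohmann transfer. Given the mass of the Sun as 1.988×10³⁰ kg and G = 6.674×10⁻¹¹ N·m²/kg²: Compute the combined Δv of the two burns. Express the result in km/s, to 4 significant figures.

Δv_total ≈ 14.19 km/s

μ = GM = 6.674×10⁻¹¹ × 1.988×10³⁰ = 1.327×10²⁰ m³/s².
r₁ = 1.483×10⁸ km = 1.483×10¹¹ m.
r₂ = 7.085×10⁸ km = 7.085×10¹¹ m.
Transfer ellipse a_t = (r₁ + r₂)/2 = 4.284×10¹¹ m.
At r₁: circular v_c1 = √(μ/r₁) = 29910 m/s; transfer-perihelion v_p = √[μ(2/r₁ − 1/a_t)] = 38470 m/s.
Δv₁ = v_p − v_c1 = 8555 m/s.
At r₂: circular v_c2 = √(μ/r₂) = 13680 m/s; transfer-aphelion v_a = √[μ(2/r₂ − 1/a_t)] = 8052 m/s.
Δv₂ = v_c2 − v_a = 5633 m/s.
Total Δv = Δv₁ + Δv₂ = 14190 m/s = 14.19 km/s.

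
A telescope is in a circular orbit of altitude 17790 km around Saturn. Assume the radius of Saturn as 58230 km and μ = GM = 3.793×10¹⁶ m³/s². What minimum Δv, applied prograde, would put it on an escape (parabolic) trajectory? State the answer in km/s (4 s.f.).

r = 58230 + 17790 = 76020 km = 7.6020×10⁷ m.
Circular speed v_c = √(μ/r) = 22340 m/s.
Escape speed v_esc = √(2μ/r) = √2 × v_c = 31590 m/s.
Δv = v_esc − v_c = 9252 m/s = 9.252 km/s.

Δv ≈ 9.252 km/s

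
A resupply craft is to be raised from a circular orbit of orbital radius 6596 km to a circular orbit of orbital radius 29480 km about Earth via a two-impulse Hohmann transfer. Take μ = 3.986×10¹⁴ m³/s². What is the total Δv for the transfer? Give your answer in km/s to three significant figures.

r₁ = 6596 km = 6.596×10⁶ m.
r₂ = 29480 km = 2.948×10⁷ m.
Transfer ellipse a_t = (r₁ + r₂)/2 = 1.804×10⁷ m.
At r₁: circular v_c1 = √(μ/r₁) = 7774 m/s; transfer-perigee v_p = √[μ(2/r₁ − 1/a_t)] = 9938 m/s.
Δv₁ = v_p − v_c1 = 2164 m/s.
At r₂: circular v_c2 = √(μ/r₂) = 3677 m/s; transfer-apogee v_a = √[μ(2/r₂ − 1/a_t)] = 2224 m/s.
Δv₂ = v_c2 − v_a = 1454 m/s.
Total Δv = Δv₁ + Δv₂ = 3618 m/s = 3.618 km/s.

Δv_total ≈ 3.62 km/s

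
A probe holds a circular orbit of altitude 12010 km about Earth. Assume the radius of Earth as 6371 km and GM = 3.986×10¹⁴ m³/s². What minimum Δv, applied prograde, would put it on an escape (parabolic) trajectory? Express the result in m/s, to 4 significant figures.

r = 6371 + 12010 = 18381 km = 1.8381×10⁷ m.
Circular speed v_c = √(μ/r) = 4657 m/s.
Escape speed v_esc = √(2μ/r) = √2 × v_c = 6586 m/s.
Δv = v_esc − v_c = 1929 m/s.

Δv ≈ 1929 m/s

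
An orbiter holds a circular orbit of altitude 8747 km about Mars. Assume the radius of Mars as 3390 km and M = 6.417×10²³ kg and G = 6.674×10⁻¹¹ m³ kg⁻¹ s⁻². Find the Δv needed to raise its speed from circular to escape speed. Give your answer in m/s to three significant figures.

μ = GM = 6.674×10⁻¹¹ × 6.417×10²³ = 4.283×10¹³ m³/s².
r = 3390 + 8747 = 12137 km = 1.2137×10⁷ m.
Circular speed v_c = √(μ/r) = 1878 m/s.
Escape speed v_esc = √(2μ/r) = √2 × v_c = 2657 m/s.
Δv = v_esc − v_c = 778.1 m/s.

Δv ≈ 778 m/s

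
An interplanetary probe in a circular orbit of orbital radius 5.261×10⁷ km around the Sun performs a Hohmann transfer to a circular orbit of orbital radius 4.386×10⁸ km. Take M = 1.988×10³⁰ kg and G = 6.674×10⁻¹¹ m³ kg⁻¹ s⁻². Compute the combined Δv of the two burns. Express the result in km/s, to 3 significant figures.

Δv_total ≈ 26.2 km/s

μ = GM = 6.674×10⁻¹¹ × 1.988×10³⁰ = 1.327×10²⁰ m³/s².
r₁ = 5.261×10⁷ km = 5.261×10¹⁰ m.
r₂ = 4.386×10⁸ km = 4.386×10¹¹ m.
Transfer ellipse a_t = (r₁ + r₂)/2 = 2.456×10¹¹ m.
At r₁: circular v_c1 = √(μ/r₁) = 50220 m/s; transfer-perihelion v_p = √[μ(2/r₁ − 1/a_t)] = 67110 m/s.
Δv₁ = v_p − v_c1 = 16890 m/s.
At r₂: circular v_c2 = √(μ/r₂) = 17390 m/s; transfer-aphelion v_a = √[μ(2/r₂ − 1/a_t)] = 8050 m/s.
Δv₂ = v_c2 − v_a = 9343 m/s.
Total Δv = Δv₁ + Δv₂ = 26230 m/s = 26.23 km/s.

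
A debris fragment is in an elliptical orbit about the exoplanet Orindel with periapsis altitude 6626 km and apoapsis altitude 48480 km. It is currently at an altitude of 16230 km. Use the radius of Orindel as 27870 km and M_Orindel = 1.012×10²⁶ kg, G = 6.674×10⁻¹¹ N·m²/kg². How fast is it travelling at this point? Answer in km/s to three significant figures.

v ≈ 13.6 km/s

μ = GM = 6.674×10⁻¹¹ × 1.012×10²⁶ = 6.754×10¹⁵ m³/s².
r_p = 27870 + 6626 = 34496 km = 3.4496×10⁷ m.
r_a = 27870 + 48480 = 76350 km = 7.6350×10⁷ m.
r = 27870 + 16230 = 44100 km = 4.410×10⁷ m.
Semi-major axis a = (r_p + r_a)/2 = 55423 km = 5.542×10⁷ m.
Vis-viva: v² = μ(2/r − 1/a) = 6.754×10¹⁵ × (4.535×10⁻⁸ − 1.804×10⁻⁸) = 1.844×10⁸ m²/s².
v = 13580 m/s = 13.58 km/s.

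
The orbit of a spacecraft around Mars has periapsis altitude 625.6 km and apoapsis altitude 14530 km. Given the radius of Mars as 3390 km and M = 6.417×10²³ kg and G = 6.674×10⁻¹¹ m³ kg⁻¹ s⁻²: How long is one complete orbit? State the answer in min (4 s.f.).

T ≈ 581.2 min

μ = GM = 6.674×10⁻¹¹ × 6.417×10²³ = 4.283×10¹³ m³/s².
r_p = 3390 + 625.6 = 4015.6 km = 4.0156×10⁶ m.
r_a = 3390 + 14530 = 17920 km = 1.7920×10⁷ m.
Semi-major axis a = (r_p + r_a)/2 = (4015.6 + 17920)/2 = 10968 km = 1.097×10⁷ m.
By Kepler's third law T = 2π√(a³/μ) = 2π × 5.550×10³ = 3.487×10⁴ s.
= 581.2 min.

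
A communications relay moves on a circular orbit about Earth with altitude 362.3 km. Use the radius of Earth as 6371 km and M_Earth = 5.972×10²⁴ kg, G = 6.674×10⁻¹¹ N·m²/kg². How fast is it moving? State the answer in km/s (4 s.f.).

μ = GM = 6.674×10⁻¹¹ × 5.972×10²⁴ = 3.986×10¹⁴ m³/s².
r = 6371 + 362.3 = 6733.3 km = 6.7333×10⁶ m.
For a circular orbit v = √(μ/r) = √(3.986×10¹⁴ / 6.733×10⁶) = √(5.919×10⁷) = 7694 m/s.
That is 7.694 km/s.

v ≈ 7.694 km/s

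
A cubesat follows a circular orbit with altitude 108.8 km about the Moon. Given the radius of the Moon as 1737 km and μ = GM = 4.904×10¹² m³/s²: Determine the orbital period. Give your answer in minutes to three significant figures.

r = 1737 + 108.8 = 1845.8 km = 1.8458×10⁶ m.
Kepler's third law: T = 2π√(r³/μ) = 2π√((1.846×10⁶)³ / 4.904×10¹²).
r³/μ = 1.282×10⁶ s², so T = 2π × 1.132×10³ = 7.115×10³ s.
Converting: 7.115×10³ s ÷ 60.00 = 118.6 minutes.

T ≈ 119 minutes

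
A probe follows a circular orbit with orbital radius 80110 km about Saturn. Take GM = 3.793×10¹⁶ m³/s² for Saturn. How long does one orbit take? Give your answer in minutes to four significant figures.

T ≈ 385.5 minutes

r = 80110 km = 8.011×10⁷ m.
Kepler's third law: T = 2π√(r³/μ) = 2π√((8.011×10⁷)³ / 3.793×10¹⁶).
r³/μ = 1.355×10⁷ s², so T = 2π × 3.682×10³ = 2.313×10⁴ s.
Converting: 2.313×10⁴ s ÷ 60.00 = 385.5 minutes.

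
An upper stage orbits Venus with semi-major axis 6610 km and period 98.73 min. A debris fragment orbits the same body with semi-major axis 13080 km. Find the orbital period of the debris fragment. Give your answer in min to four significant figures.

T₂ ≈ 274.8 min

Kepler's third law: T² ∝ a³, so T₂ = T₁ (a₂/a₁)^(3/2).
a₂/a₁ = 1.979, (a₂/a₁)^(3/2) = 2.784.
T₂ = 98.73 × 2.784 = 274.8 min.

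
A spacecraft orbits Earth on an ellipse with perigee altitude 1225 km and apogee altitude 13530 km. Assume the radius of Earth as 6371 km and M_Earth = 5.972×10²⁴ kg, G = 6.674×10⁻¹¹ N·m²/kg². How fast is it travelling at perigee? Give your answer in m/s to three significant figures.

v ≈ 8720 m/s

μ = GM = 6.674×10⁻¹¹ × 5.972×10²⁴ = 3.986×10¹⁴ m³/s².
r_p = 6371 + 1225 = 7596.0 km = 7.5960×10⁶ m.
r_a = 6371 + 13530 = 19901 km = 1.9901×10⁷ m.
Semi-major axis a = (r_p + r_a)/2 = 13748 km = 1.375×10⁷ m.
Vis-viva: v² = μ(2/r − 1/a) = 3.986×10¹⁴ × (2.633×10⁻⁷ − 7.274×10⁻⁸) = 7.595×10⁷ m²/s².
v = 8715 m/s.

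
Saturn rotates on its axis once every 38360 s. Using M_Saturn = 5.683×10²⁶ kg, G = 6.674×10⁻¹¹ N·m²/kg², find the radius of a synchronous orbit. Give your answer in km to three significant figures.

r_sync ≈ 1.12×10⁵ km

μ = GM = 6.674×10⁻¹¹ × 5.683×10²⁶ = 3.793×10¹⁶ m³/s².
A synchronous orbit has period T, so by Kepler's third law a = (μT²/4π²)^(1/3).
μT²/4π² = 3.793×10¹⁶ × (3.836×10⁴)² / 39.48 = 1.414×10²⁴ m³.
a = 1.122×10⁸ m = 1.1223×10⁵ km.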